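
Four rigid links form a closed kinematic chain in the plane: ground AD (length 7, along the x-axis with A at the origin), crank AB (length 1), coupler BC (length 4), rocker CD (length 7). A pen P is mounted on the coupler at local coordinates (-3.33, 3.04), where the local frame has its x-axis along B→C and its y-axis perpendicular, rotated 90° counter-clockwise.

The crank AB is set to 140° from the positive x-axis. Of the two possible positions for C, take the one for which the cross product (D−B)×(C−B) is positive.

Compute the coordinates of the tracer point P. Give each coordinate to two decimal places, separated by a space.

A=(0,0), D=(7.00,0)
B = A + 1.00·(cos140°, sin140°) = (-0.7660, 0.6428)
|BD| = 7.7926
circle(B,4.00) ∩ circle(D,7.00): a=1.7789, h=3.5827
  candidates: C₊=(1.3023,4.0665) cross=27.918; C₋=(0.7113,-3.0744) cross=-27.918
  mode + wants cross > 0 → take C=(1.3023,4.0665) (cross=27.918)
ex = (C−B)/|BC| = (0.5171,0.8559); ey = (-0.8559,0.5171)
P = B + -3.33·ex + 3.04·ey = (-5.0900,-0.6355)

-5.09 -0.64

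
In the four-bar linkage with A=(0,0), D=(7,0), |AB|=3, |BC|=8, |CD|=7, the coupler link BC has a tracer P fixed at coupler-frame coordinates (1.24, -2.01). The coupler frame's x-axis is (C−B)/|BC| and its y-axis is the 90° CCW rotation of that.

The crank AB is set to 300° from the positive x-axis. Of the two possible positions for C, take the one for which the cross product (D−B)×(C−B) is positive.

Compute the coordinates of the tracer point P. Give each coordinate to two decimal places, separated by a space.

A=(0,0), D=(7.00,0)
B = A + 3.00·(cos300°, sin300°) = (1.5000, -2.5981)
|BD| = 6.0828
circle(B,8.00) ∩ circle(D,7.00): a=4.2744, h=6.7624
  candidates: C₊=(2.4765,5.3421) cross=41.134; C₋=(8.2532,-6.8869) cross=-41.134
  mode + wants cross > 0 → take C=(2.4765,5.3421) (cross=41.134)
ex = (C−B)/|BC| = (0.1221,0.9925); ey = (-0.9925,0.1221)
P = B + 1.24·ex + -2.01·ey = (3.6463,-1.6127)

3.65 -1.61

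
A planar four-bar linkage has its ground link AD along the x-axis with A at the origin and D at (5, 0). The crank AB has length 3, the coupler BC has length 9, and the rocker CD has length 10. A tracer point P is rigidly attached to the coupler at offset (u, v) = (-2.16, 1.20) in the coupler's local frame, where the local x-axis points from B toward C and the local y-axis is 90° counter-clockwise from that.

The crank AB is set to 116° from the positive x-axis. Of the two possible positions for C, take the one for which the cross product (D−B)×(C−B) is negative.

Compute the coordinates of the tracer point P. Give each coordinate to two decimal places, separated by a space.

A=(0,0), D=(5.00,0)
B = A + 3.00·(cos116°, sin116°) = (-1.3151, 2.6964)
|BD| = 6.8667
circle(B,9.00) ∩ circle(D,10.00): a=2.0498, h=8.7635
  candidates: C₊=(4.0113,9.9510) cross=60.176; C₋=(-2.8711,-6.1681) cross=-60.176
  mode - wants cross < 0 → take C=(-2.8711,-6.1681) (cross=-60.176)
ex = (C−B)/|BC| = (-0.1729,-0.9849); ey = (0.9849,-0.1729)
P = B + -2.16·ex + 1.20·ey = (0.2403,4.6164)

0.24 4.62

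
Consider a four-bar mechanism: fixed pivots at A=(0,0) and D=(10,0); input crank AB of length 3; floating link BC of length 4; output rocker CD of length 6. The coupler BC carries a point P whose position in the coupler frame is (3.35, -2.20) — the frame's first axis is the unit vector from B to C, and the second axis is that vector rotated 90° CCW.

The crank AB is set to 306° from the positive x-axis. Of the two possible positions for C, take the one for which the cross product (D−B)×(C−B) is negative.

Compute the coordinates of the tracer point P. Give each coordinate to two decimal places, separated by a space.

A=(0,0), D=(10.00,0)
B = A + 3.00·(cos306°, sin306°) = (1.7634, -2.4271)
|BD| = 8.5868
circle(B,4.00) ∩ circle(D,6.00): a=3.1288, h=2.4921
  candidates: C₊=(4.0602,0.8478) cross=21.399; C₋=(5.4690,-3.9332) cross=-21.399
  mode - wants cross < 0 → take C=(5.4690,-3.9332) (cross=-21.399)
ex = (C−B)/|BC| = (0.9264,-0.3765); ey = (0.3765,0.9264)
P = B + 3.35·ex + -2.20·ey = (4.0384,-5.7265)

4.04 -5.73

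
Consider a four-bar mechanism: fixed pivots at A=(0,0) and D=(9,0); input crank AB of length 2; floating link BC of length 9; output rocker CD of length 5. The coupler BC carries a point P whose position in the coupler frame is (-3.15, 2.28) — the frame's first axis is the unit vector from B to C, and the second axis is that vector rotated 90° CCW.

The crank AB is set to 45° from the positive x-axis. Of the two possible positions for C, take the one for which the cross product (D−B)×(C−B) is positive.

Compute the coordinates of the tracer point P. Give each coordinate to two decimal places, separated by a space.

-2.38 2.27

A=(0,0), D=(9.00,0)
B = A + 2.00·(cos45°, sin45°) = (1.4142, 1.4142)
|BD| = 7.7165
circle(B,9.00) ∩ circle(D,5.00): a=7.4868, h=4.9947
  candidates: C₊=(9.6896,4.9522) cross=38.542; C₋=(7.8588,-4.8680) cross=-38.542
  mode + wants cross > 0 → take C=(9.6896,4.9522) (cross=38.542)
ex = (C−B)/|BC| = (0.9195,0.3931); ey = (-0.3931,0.9195)
P = B + -3.15·ex + 2.28·ey = (-2.3785,2.2724)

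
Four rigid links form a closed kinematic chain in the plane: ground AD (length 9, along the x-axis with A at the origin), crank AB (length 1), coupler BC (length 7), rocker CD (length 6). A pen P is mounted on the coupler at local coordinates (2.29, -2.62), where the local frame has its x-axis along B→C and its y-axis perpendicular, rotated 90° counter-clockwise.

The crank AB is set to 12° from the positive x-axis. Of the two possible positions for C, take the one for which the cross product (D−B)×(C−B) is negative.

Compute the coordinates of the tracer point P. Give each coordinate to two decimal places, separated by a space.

A=(0,0), D=(9.00,0)
B = A + 1.00·(cos12°, sin12°) = (0.9781, 0.2079)
|BD| = 8.0245
circle(B,7.00) ∩ circle(D,6.00): a=4.8223, h=5.0740
  candidates: C₊=(5.9303,5.1553) cross=40.717; C₋=(5.6674,-4.9893) cross=-40.717
  mode - wants cross < 0 → take C=(5.6674,-4.9893) (cross=-40.717)
ex = (C−B)/|BC| = (0.6699,-0.7425); ey = (0.7425,0.6699)
P = B + 2.29·ex + -2.62·ey = (0.5669,-3.2474)

0.57 -3.25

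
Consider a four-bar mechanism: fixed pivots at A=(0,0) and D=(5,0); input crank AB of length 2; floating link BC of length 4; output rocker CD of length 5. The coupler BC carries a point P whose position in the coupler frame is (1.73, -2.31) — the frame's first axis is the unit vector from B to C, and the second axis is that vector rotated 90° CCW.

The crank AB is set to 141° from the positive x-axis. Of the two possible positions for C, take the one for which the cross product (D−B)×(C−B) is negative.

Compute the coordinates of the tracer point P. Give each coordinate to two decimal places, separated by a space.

A=(0,0), D=(5.00,0)
B = A + 2.00·(cos141°, sin141°) = (-1.5543, 1.2586)
|BD| = 6.6740
circle(B,4.00) ∩ circle(D,5.00): a=2.6628, h=2.9849
  candidates: C₊=(1.6236,3.6878) cross=19.921; C₋=(0.4978,-2.1749) cross=-19.921
  mode - wants cross < 0 → take C=(0.4978,-2.1749) (cross=-19.921)
ex = (C−B)/|BC| = (0.5130,-0.8584); ey = (0.8584,0.5130)
P = B + 1.73·ex + -2.31·ey = (-2.6496,-1.4114)

-2.65 -1.41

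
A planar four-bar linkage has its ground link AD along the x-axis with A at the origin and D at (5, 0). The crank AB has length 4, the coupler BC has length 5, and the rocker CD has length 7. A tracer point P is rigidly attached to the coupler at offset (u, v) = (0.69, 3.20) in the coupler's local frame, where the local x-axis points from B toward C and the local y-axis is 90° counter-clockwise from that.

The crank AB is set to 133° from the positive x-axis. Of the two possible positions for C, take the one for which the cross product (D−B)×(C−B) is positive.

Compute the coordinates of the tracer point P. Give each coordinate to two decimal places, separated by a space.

A=(0,0), D=(5.00,0)
B = A + 4.00·(cos133°, sin133°) = (-2.7280, 2.9254)
|BD| = 8.2632
circle(B,5.00) ∩ circle(D,7.00): a=2.6794, h=4.2215
  candidates: C₊=(1.2724,5.9249) cross=34.883; C₋=(-1.7167,-1.9712) cross=-34.883
  mode + wants cross > 0 → take C=(1.2724,5.9249) (cross=34.883)
ex = (C−B)/|BC| = (0.8001,0.5999); ey = (-0.5999,0.8001)
P = B + 0.69·ex + 3.20·ey = (-4.0956,5.8996)

-4.10 5.90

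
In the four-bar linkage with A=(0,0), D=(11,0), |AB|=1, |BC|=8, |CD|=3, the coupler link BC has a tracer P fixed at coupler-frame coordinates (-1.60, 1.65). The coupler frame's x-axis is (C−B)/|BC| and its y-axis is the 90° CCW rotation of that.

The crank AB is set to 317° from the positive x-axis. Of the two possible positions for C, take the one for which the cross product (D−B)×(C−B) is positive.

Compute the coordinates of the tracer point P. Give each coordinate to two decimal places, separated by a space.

A=(0,0), D=(11.00,0)
B = A + 1.00·(cos317°, sin317°) = (0.7314, -0.6820)
|BD| = 10.2913
circle(B,8.00) ∩ circle(D,3.00): a=7.8178, h=1.6976
  candidates: C₊=(8.4195,1.5300) cross=17.471; C₋=(8.6445,-1.8578) cross=-17.471
  mode + wants cross > 0 → take C=(8.4195,1.5300) (cross=17.471)
ex = (C−B)/|BC| = (0.9610,0.2765); ey = (-0.2765,0.9610)
P = B + -1.60·ex + 1.65·ey = (-1.2625,0.4613)

-1.26 0.46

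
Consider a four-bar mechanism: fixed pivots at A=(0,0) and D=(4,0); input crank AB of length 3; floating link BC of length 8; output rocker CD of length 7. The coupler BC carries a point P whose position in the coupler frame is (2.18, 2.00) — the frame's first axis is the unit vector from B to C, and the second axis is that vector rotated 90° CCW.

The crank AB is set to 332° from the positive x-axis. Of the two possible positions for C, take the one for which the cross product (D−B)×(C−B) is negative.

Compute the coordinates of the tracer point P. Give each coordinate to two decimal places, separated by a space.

A=(0,0), D=(4.00,0)
B = A + 3.00·(cos332°, sin332°) = (2.6488, -1.4084)
|BD| = 1.9517
circle(B,8.00) ∩ circle(D,7.00): a=4.8186, h=6.3860
  candidates: C₊=(1.3764,6.4897) cross=12.464; C₋=(10.5930,-2.3521) cross=-12.464
  mode - wants cross < 0 → take C=(10.5930,-2.3521) (cross=-12.464)
ex = (C−B)/|BC| = (0.9930,-0.1180); ey = (0.1180,0.9930)
P = B + 2.18·ex + 2.00·ey = (5.0496,0.3205)

5.05 0.32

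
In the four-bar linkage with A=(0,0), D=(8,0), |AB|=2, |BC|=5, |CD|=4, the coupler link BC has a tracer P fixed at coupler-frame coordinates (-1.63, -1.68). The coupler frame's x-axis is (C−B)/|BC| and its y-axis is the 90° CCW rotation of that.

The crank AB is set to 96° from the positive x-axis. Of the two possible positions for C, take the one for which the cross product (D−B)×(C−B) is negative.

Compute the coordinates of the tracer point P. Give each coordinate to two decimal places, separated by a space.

-2.48 1.41

A=(0,0), D=(8.00,0)
B = A + 2.00·(cos96°, sin96°) = (-0.2091, 1.9890)
|BD| = 8.4466
circle(B,5.00) ∩ circle(D,4.00): a=4.7561, h=1.5427
  candidates: C₊=(4.7765,2.3684) cross=13.031; C₋=(4.0500,-0.6303) cross=-13.031
  mode - wants cross < 0 → take C=(4.0500,-0.6303) (cross=-13.031)
ex = (C−B)/|BC| = (0.8518,-0.5239); ey = (0.5239,0.8518)
P = B + -1.63·ex + -1.68·ey = (-2.4776,1.4119)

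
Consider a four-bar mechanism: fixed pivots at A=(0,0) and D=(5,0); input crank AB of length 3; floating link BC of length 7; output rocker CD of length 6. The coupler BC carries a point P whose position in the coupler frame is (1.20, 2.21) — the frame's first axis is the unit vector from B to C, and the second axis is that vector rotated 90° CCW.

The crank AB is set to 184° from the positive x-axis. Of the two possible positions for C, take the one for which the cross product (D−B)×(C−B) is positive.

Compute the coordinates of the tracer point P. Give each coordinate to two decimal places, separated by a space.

-3.84 2.16

A=(0,0), D=(5.00,0)
B = A + 3.00·(cos184°, sin184°) = (-2.9927, -0.2093)
|BD| = 7.9954
circle(B,7.00) ∩ circle(D,6.00): a=4.8107, h=5.0850
  candidates: C₊=(1.6832,4.9999) cross=40.657; C₋=(1.9494,-5.1666) cross=-40.657
  mode + wants cross > 0 → take C=(1.6832,4.9999) (cross=40.657)
ex = (C−B)/|BC| = (0.6680,0.7442); ey = (-0.7442,0.6680)
P = B + 1.20·ex + 2.21·ey = (-3.8357,2.1600)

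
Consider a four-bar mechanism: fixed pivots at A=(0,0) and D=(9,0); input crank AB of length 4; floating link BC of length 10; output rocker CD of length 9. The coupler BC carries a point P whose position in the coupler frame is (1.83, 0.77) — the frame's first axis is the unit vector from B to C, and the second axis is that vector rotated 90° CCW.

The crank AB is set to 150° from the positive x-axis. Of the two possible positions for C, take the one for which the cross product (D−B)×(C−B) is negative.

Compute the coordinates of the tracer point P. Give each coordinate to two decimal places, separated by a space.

-1.77 0.97

A=(0,0), D=(9.00,0)
B = A + 4.00·(cos150°, sin150°) = (-3.4641, 2.0000)
|BD| = 12.6235
circle(B,10.00) ∩ circle(D,9.00): a=7.0643, h=7.0778
  candidates: C₊=(4.6324,7.8692) cross=89.347; C₋=(2.3896,-6.1076) cross=-89.347
  mode - wants cross < 0 → take C=(2.3896,-6.1076) (cross=-89.347)
ex = (C−B)/|BC| = (0.5854,-0.8108); ey = (0.8108,0.5854)
P = B + 1.83·ex + 0.77·ey = (-1.7686,0.9670)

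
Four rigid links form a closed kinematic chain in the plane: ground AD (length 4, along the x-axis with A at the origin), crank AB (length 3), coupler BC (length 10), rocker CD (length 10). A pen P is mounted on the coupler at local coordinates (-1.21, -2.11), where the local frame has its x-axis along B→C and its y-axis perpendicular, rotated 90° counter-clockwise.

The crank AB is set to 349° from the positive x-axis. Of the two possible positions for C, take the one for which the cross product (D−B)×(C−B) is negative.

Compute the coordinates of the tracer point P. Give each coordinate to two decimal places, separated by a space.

A=(0,0), D=(4.00,0)
B = A + 3.00·(cos349°, sin349°) = (2.9449, -0.5724)
|BD| = 1.2004
circle(B,10.00) ∩ circle(D,10.00): a=0.6002, h=9.9820
  candidates: C₊=(-1.2876,8.4877) cross=11.982; C₋=(8.2325,-9.0601) cross=-11.982
  mode - wants cross < 0 → take C=(8.2325,-9.0601) (cross=-11.982)
ex = (C−B)/|BC| = (0.5288,-0.8488); ey = (0.8488,0.5288)
P = B + -1.21·ex + -2.11·ey = (0.5142,-0.6611)

0.51 -0.66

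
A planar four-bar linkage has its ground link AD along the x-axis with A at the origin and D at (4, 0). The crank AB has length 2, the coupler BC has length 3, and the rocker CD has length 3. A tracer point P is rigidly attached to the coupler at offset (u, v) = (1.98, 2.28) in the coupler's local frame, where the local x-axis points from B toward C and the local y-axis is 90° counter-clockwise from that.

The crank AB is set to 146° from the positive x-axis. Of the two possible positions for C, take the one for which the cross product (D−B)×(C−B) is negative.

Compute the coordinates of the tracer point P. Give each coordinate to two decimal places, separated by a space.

A=(0,0), D=(4.00,0)
B = A + 2.00·(cos146°, sin146°) = (-1.6581, 1.1184)
|BD| = 5.7675
circle(B,3.00) ∩ circle(D,3.00): a=2.8838, h=0.8270
  candidates: C₊=(1.3313,1.3704) cross=4.769; C₋=(1.0106,-0.2521) cross=-4.769
  mode - wants cross < 0 → take C=(1.0106,-0.2521) (cross=-4.769)
ex = (C−B)/|BC| = (0.8896,-0.4568); ey = (0.4568,0.8896)
P = B + 1.98·ex + 2.28·ey = (1.1448,2.2421)

1.14 2.24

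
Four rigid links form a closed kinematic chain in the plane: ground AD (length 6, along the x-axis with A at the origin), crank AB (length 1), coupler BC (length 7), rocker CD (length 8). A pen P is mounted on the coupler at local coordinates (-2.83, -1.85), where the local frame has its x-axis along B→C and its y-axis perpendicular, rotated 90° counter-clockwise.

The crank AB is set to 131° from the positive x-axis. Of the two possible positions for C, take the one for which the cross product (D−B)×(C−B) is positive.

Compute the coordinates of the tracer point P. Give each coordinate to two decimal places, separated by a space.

-0.18 -2.59

A=(0,0), D=(6.00,0)
B = A + 1.00·(cos131°, sin131°) = (-0.6561, 0.7547)
|BD| = 6.6987
circle(B,7.00) ∩ circle(D,8.00): a=2.2297, h=6.6354
  candidates: C₊=(2.3071,7.0966) cross=44.448; C₋=(0.8119,-6.0896) cross=-44.448
  mode + wants cross > 0 → take C=(2.3071,7.0966) (cross=44.448)
ex = (C−B)/|BC| = (0.4233,0.9060); ey = (-0.9060,0.4233)
P = B + -2.83·ex + -1.85·ey = (-0.1779,-2.5923)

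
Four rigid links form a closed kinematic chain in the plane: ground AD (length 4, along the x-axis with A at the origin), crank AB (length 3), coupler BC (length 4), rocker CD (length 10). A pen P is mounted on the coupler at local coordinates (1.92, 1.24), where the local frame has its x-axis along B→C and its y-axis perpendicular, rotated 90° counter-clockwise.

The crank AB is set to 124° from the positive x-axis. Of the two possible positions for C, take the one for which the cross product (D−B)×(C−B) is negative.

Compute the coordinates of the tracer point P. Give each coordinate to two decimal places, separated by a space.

A=(0,0), D=(4.00,0)
B = A + 3.00·(cos124°, sin124°) = (-1.6776, 2.4871)
|BD| = 6.1984
circle(B,4.00) ∩ circle(D,10.00): a=-3.6767, h=1.5754
  candidates: C₊=(-4.4132,5.4054) cross=9.765; C₋=(-5.6774,2.5193) cross=-9.765
  mode - wants cross < 0 → take C=(-5.6774,2.5193) (cross=-9.765)
ex = (C−B)/|BC| = (-1.0000,0.0081); ey = (-0.0081,-1.0000)
P = B + 1.92·ex + 1.24·ey = (-3.6075,1.2626)

-3.61 1.26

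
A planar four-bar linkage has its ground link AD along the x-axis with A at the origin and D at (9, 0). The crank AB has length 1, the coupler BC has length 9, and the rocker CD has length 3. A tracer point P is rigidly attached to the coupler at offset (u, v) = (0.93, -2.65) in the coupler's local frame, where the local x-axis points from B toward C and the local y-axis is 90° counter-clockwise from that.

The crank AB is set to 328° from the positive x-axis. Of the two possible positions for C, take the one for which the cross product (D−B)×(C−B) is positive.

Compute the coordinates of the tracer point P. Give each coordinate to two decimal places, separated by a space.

2.74 -2.60

A=(0,0), D=(9.00,0)
B = A + 1.00·(cos328°, sin328°) = (0.8480, -0.5299)
|BD| = 8.1692
circle(B,9.00) ∩ circle(D,3.00): a=8.4914, h=2.9826
  candidates: C₊=(9.1281,2.9973) cross=24.366; C₋=(9.5150,-2.9555) cross=-24.366
  mode + wants cross > 0 → take C=(9.1281,2.9973) (cross=24.366)
ex = (C−B)/|BC| = (0.9200,0.3919); ey = (-0.3919,0.9200)
P = B + 0.93·ex + -2.65·ey = (2.7422,-2.6035)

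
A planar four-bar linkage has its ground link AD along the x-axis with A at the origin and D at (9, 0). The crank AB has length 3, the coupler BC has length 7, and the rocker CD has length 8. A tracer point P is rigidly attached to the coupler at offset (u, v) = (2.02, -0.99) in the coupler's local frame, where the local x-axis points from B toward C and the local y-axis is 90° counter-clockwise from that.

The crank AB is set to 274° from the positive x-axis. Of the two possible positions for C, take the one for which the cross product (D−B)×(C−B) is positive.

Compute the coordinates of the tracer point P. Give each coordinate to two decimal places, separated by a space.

1.67 -1.28

A=(0,0), D=(9.00,0)
B = A + 3.00·(cos274°, sin274°) = (0.2093, -2.9927)
|BD| = 9.2862
circle(B,7.00) ∩ circle(D,8.00): a=3.8354, h=5.8557
  candidates: C₊=(1.9529,3.7867) cross=54.377; C₋=(5.7272,-7.2999) cross=-54.377
  mode + wants cross > 0 → take C=(1.9529,3.7867) (cross=54.377)
ex = (C−B)/|BC| = (0.2491,0.9685); ey = (-0.9685,0.2491)
P = B + 2.02·ex + -0.99·ey = (1.6712,-1.2830)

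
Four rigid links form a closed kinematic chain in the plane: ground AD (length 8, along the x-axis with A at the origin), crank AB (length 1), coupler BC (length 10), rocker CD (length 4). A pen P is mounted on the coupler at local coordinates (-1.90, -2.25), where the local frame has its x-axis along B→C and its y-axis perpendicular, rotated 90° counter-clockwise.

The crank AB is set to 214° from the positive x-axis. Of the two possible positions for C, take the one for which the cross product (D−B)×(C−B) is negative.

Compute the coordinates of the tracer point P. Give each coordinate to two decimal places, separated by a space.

A=(0,0), D=(8.00,0)
B = A + 1.00·(cos214°, sin214°) = (-0.8290, -0.5592)
|BD| = 8.8467
circle(B,10.00) ∩ circle(D,4.00): a=9.1709, h=3.9868
  candidates: C₊=(8.0715,3.9994) cross=35.271; C₋=(8.5755,-3.9584) cross=-35.271
  mode - wants cross < 0 → take C=(8.5755,-3.9584) (cross=-35.271)
ex = (C−B)/|BC| = (0.9405,-0.3399); ey = (0.3399,0.9405)
P = B + -1.90·ex + -2.25·ey = (-3.3807,-2.0294)

-3.38 -2.03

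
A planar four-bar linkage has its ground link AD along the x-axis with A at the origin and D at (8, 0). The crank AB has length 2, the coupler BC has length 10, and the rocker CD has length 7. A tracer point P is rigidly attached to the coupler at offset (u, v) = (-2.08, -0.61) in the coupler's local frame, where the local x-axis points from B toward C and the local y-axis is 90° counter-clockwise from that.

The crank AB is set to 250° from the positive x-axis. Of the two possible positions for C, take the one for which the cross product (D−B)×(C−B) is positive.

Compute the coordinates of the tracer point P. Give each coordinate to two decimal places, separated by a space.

-1.37 -3.94

A=(0,0), D=(8.00,0)
B = A + 2.00·(cos250°, sin250°) = (-0.6840, -1.8794)
|BD| = 8.8851
circle(B,10.00) ∩ circle(D,7.00): a=7.3125, h=6.8211
  candidates: C₊=(5.0202,6.3341) cross=60.606; C₋=(7.9058,-6.9994) cross=-60.606
  mode + wants cross > 0 → take C=(5.0202,6.3341) (cross=60.606)
ex = (C−B)/|BC| = (0.5704,0.8213); ey = (-0.8213,0.5704)
P = B + -2.08·ex + -0.61·ey = (-1.3695,-3.9358)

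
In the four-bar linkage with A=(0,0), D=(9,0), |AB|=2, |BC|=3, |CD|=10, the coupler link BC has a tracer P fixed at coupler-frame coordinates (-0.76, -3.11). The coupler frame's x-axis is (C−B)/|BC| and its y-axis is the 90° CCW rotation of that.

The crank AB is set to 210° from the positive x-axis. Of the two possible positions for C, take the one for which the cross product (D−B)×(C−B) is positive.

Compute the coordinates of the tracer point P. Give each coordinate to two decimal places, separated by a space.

1.00 -2.66

A=(0,0), D=(9.00,0)
B = A + 2.00·(cos210°, sin210°) = (-1.7321, -1.0000)
|BD| = 10.7785
circle(B,3.00) ∩ circle(D,10.00): a=1.1679, h=2.7633
  candidates: C₊=(-0.8255,1.8598) cross=29.785; C₋=(-0.3128,-3.6431) cross=-29.785
  mode + wants cross > 0 → take C=(-0.8255,1.8598) (cross=29.785)
ex = (C−B)/|BC| = (0.3022,0.9533); ey = (-0.9533,0.3022)
P = B + -0.76·ex + -3.11·ey = (1.0029,-2.6642)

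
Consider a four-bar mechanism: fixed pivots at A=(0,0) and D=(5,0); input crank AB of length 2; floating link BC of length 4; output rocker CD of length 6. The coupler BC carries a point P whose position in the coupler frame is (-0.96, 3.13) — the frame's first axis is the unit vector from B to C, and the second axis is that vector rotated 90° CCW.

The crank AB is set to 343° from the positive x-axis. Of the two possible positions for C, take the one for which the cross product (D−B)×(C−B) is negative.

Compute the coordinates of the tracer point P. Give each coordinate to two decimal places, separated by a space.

A=(0,0), D=(5.00,0)
B = A + 2.00·(cos343°, sin343°) = (1.9126, -0.5847)
|BD| = 3.1423
circle(B,4.00) ∩ circle(D,6.00): a=-1.6113, h=3.6611
  candidates: C₊=(-0.3518,2.7126) cross=11.504; C₋=(1.0108,-4.4818) cross=-11.504
  mode - wants cross < 0 → take C=(1.0108,-4.4818) (cross=-11.504)
ex = (C−B)/|BC| = (-0.2255,-0.9743); ey = (0.9743,-0.2255)
P = B + -0.96·ex + 3.13·ey = (5.1785,-0.3551)

5.18 -0.36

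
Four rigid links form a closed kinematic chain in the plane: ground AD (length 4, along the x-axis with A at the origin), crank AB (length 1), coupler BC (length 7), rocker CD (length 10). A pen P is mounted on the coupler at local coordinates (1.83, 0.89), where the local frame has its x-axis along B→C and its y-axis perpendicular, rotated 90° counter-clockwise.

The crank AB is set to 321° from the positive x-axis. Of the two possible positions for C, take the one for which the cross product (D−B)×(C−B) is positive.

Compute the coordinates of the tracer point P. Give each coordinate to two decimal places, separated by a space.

A=(0,0), D=(4.00,0)
B = A + 1.00·(cos321°, sin321°) = (0.7771, -0.6293)
|BD| = 3.2837
circle(B,7.00) ∩ circle(D,10.00): a=-6.1237, h=3.3912
  candidates: C₊=(-5.8830,1.5254) cross=11.136; C₋=(-4.5831,-5.1312) cross=-11.136
  mode + wants cross > 0 → take C=(-5.8830,1.5254) (cross=11.136)
ex = (C−B)/|BC| = (-0.9514,0.3078); ey = (-0.3078,-0.9514)
P = B + 1.83·ex + 0.89·ey = (-1.2380,-0.9128)

-1.24 -0.91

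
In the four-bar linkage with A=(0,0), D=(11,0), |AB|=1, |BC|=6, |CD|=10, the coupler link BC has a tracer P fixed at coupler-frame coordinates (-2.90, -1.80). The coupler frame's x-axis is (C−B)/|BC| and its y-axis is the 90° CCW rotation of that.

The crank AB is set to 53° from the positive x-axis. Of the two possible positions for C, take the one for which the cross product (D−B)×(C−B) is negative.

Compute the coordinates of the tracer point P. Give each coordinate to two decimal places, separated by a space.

-1.95 3.07

A=(0,0), D=(11.00,0)
B = A + 1.00·(cos53°, sin53°) = (0.6018, 0.7986)
|BD| = 10.4288
circle(B,6.00) ∩ circle(D,10.00): a=2.1460, h=5.6031
  candidates: C₊=(3.1706,6.2209) cross=58.434; C₋=(2.3124,-4.9524) cross=-58.434
  mode - wants cross < 0 → take C=(2.3124,-4.9524) (cross=-58.434)
ex = (C−B)/|BC| = (0.2851,-0.9585); ey = (0.9585,0.2851)
P = B + -2.90·ex + -1.80·ey = (-1.9503,3.0651)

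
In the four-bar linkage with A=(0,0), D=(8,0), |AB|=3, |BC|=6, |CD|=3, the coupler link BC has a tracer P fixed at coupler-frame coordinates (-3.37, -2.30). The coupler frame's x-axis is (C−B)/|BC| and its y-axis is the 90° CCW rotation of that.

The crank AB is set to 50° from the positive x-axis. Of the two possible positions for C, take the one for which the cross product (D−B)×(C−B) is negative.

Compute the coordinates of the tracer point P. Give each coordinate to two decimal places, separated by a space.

A=(0,0), D=(8.00,0)
B = A + 3.00·(cos50°, sin50°) = (1.9284, 2.2981)
|BD| = 6.4920
circle(B,6.00) ∩ circle(D,3.00): a=5.3255, h=2.7639
  candidates: C₊=(7.8874,2.9979) cross=17.943; C₋=(5.9306,-2.1720) cross=-17.943
  mode - wants cross < 0 → take C=(5.9306,-2.1720) (cross=-17.943)
ex = (C−B)/|BC| = (0.6670,-0.7450); ey = (0.7450,0.6670)
P = B + -3.37·ex + -2.30·ey = (-2.0331,3.2747)

-2.03 3.27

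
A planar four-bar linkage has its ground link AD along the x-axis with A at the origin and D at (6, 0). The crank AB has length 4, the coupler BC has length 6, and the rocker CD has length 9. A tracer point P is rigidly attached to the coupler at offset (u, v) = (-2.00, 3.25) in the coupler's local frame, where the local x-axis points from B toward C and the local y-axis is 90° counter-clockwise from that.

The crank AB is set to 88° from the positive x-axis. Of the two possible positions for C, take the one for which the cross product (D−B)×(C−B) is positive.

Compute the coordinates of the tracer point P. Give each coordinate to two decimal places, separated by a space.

A=(0,0), D=(6.00,0)
B = A + 4.00·(cos88°, sin88°) = (0.1396, 3.9976)
|BD| = 7.0940
circle(B,6.00) ∩ circle(D,9.00): a=0.3753, h=5.9883
  candidates: C₊=(3.8241,8.7330) cross=42.481; C₋=(-2.9248,-1.1609) cross=-42.481
  mode + wants cross > 0 → take C=(3.8241,8.7330) (cross=42.481)
ex = (C−B)/|BC| = (0.6141,0.7892); ey = (-0.7892,0.6141)
P = B + -2.00·ex + 3.25·ey = (-3.6536,4.4149)

-3.65 4.41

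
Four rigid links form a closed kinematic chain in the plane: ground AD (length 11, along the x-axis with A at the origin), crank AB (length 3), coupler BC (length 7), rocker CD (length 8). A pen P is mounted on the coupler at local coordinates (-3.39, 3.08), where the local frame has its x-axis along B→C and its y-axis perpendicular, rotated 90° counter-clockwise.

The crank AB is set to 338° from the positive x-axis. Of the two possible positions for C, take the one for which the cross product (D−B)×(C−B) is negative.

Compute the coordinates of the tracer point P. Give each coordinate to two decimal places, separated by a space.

A=(0,0), D=(11.00,0)
B = A + 3.00·(cos338°, sin338°) = (2.7816, -1.1238)
|BD| = 8.2949
circle(B,7.00) ∩ circle(D,8.00): a=3.2433, h=6.2033
  candidates: C₊=(5.1545,5.4617) cross=51.456; C₋=(6.8354,-6.8305) cross=-51.456
  mode - wants cross < 0 → take C=(6.8354,-6.8305) (cross=-51.456)
ex = (C−B)/|BC| = (0.5791,-0.8152); ey = (0.8152,0.5791)
P = B + -3.39·ex + 3.08·ey = (3.3293,3.4235)

3.33 3.42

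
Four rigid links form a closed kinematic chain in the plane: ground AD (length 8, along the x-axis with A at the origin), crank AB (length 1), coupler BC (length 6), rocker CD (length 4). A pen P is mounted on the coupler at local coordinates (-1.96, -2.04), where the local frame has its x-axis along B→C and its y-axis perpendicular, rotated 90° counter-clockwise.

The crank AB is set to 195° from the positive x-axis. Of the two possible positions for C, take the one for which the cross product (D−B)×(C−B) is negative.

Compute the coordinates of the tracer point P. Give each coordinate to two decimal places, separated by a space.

-3.49 -1.53

A=(0,0), D=(8.00,0)
B = A + 1.00·(cos195°, sin195°) = (-0.9659, -0.2588)
|BD| = 8.9697
circle(B,6.00) ∩ circle(D,4.00): a=5.5997, h=2.1548
  candidates: C₊=(4.5693,2.0567) cross=19.328; C₋=(4.6936,-2.2512) cross=-19.328
  mode - wants cross < 0 → take C=(4.6936,-2.2512) (cross=-19.328)
ex = (C−B)/|BC| = (0.9433,-0.3321); ey = (0.3321,0.9433)
P = B + -1.96·ex + -2.04·ey = (-3.4921,-1.5322)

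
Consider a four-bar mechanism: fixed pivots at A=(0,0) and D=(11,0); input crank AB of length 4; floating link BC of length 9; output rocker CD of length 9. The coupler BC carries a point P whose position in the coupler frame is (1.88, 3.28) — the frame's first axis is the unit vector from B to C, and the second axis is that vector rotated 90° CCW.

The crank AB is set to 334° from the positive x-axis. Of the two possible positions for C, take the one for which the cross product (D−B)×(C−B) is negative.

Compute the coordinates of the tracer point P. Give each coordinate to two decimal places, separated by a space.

7.33 -1.19

A=(0,0), D=(11.00,0)
B = A + 4.00·(cos334°, sin334°) = (3.5952, -1.7535)
|BD| = 7.6096
circle(B,9.00) ∩ circle(D,9.00): a=3.8048, h=8.1562
  candidates: C₊=(5.4182,7.0600) cross=62.065; C₋=(9.1770,-8.8134) cross=-62.065
  mode - wants cross < 0 → take C=(9.1770,-8.8134) (cross=-62.065)
ex = (C−B)/|BC| = (0.6202,-0.7844); ey = (0.7844,0.6202)
P = B + 1.88·ex + 3.28·ey = (7.3341,-1.1940)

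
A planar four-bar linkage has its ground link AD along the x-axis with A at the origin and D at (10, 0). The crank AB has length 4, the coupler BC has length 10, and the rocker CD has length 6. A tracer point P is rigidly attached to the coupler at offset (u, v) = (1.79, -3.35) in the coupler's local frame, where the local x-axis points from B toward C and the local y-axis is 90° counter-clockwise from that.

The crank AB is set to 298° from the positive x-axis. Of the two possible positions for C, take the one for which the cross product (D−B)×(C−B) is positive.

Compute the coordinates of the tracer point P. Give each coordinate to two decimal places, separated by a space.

5.67 -3.66

A=(0,0), D=(10.00,0)
B = A + 4.00·(cos298°, sin298°) = (1.8779, -3.5318)
|BD| = 8.8568
circle(B,10.00) ∩ circle(D,6.00): a=8.0414, h=5.9443
  candidates: C₊=(6.8819,5.1261) cross=52.648; C₋=(11.6227,-5.7764) cross=-52.648
  mode + wants cross > 0 → take C=(6.8819,5.1261) (cross=52.648)
ex = (C−B)/|BC| = (0.5004,0.8658); ey = (-0.8658,0.5004)
P = B + 1.79·ex + -3.35·ey = (5.6740,-3.6584)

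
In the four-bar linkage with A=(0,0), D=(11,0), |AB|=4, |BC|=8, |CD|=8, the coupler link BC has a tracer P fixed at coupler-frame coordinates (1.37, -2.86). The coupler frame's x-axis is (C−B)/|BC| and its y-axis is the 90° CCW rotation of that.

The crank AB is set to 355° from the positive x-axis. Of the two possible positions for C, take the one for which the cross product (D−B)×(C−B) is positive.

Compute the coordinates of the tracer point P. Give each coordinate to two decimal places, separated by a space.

A=(0,0), D=(11.00,0)
B = A + 4.00·(cos355°, sin355°) = (3.9848, -0.3486)
|BD| = 7.0239
circle(B,8.00) ∩ circle(D,8.00): a=3.5119, h=7.1879
  candidates: C₊=(7.1356,7.0048) cross=50.487; C₋=(7.8492,-7.3534) cross=-50.487
  mode + wants cross > 0 → take C=(7.1356,7.0048) (cross=50.487)
ex = (C−B)/|BC| = (0.3939,0.9192); ey = (-0.9192,0.3939)
P = B + 1.37·ex + -2.86·ey = (7.1532,-0.2158)

7.15 -0.22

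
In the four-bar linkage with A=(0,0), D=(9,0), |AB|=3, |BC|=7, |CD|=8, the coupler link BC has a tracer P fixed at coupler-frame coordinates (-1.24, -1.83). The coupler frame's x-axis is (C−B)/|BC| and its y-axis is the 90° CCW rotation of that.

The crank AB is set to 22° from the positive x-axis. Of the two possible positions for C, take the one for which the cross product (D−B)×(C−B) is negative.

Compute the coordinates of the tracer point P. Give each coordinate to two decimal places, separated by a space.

A=(0,0), D=(9.00,0)
B = A + 3.00·(cos22°, sin22°) = (2.7816, 1.1238)
|BD| = 6.3192
circle(B,7.00) ∩ circle(D,8.00): a=1.9727, h=6.7163
  candidates: C₊=(5.9173,7.3822) cross=42.441; C₋=(3.5284,-5.8362) cross=-42.441
  mode - wants cross < 0 → take C=(3.5284,-5.8362) (cross=-42.441)
ex = (C−B)/|BC| = (0.1067,-0.9943); ey = (0.9943,0.1067)
P = B + -1.24·ex + -1.83·ey = (0.8297,2.1615)

0.83 2.16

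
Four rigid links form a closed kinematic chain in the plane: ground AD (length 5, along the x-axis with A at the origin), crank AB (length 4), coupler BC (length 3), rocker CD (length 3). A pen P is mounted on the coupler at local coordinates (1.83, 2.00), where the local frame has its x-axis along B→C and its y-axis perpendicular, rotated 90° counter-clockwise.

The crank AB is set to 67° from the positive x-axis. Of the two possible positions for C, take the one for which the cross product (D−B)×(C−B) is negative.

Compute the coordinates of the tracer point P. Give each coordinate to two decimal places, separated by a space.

3.85 2.23

A=(0,0), D=(5.00,0)
B = A + 4.00·(cos67°, sin67°) = (1.5629, 3.6820)
|BD| = 5.0369
circle(B,3.00) ∩ circle(D,3.00): a=2.5185, h=1.6301
  candidates: C₊=(4.4731,2.9534) cross=8.211; C₋=(2.0898,0.7287) cross=-8.211
  mode - wants cross < 0 → take C=(2.0898,0.7287) (cross=-8.211)
ex = (C−B)/|BC| = (0.1756,-0.9845); ey = (0.9845,0.1756)
P = B + 1.83·ex + 2.00·ey = (3.8532,2.2317)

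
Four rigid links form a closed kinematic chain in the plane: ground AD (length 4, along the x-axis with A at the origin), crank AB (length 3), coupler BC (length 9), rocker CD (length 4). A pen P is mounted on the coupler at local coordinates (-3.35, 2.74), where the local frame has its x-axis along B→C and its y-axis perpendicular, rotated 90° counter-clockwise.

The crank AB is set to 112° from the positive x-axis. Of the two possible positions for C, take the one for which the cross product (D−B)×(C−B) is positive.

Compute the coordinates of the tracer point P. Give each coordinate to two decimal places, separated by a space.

A=(0,0), D=(4.00,0)
B = A + 3.00·(cos112°, sin112°) = (-1.1238, 2.7816)
|BD| = 5.8301
circle(B,9.00) ∩ circle(D,4.00): a=8.4895, h=2.9879
  candidates: C₊=(7.7627,1.3571) cross=17.420; C₋=(4.9117,-3.8947) cross=-17.420
  mode + wants cross > 0 → take C=(7.7627,1.3571) (cross=17.420)
ex = (C−B)/|BC| = (0.9874,-0.1583); ey = (0.1583,0.9874)
P = B + -3.35·ex + 2.74·ey = (-3.9979,6.0172)

-4.00 6.02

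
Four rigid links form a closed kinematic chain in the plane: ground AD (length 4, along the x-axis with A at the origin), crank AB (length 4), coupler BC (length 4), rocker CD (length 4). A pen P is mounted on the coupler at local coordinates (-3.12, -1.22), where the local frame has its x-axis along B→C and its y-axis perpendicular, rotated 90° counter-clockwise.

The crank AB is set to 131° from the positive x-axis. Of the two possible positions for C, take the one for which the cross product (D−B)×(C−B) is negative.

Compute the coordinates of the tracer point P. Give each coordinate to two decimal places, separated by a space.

A=(0,0), D=(4.00,0)
B = A + 4.00·(cos131°, sin131°) = (-2.6242, 3.0188)
|BD| = 7.2797
circle(B,4.00) ∩ circle(D,4.00): a=3.6398, h=1.6588
  candidates: C₊=(1.3758,3.0188) cross=12.075; C₋=(0.0000,0.0000) cross=-12.075
  mode - wants cross < 0 → take C=(0.0000,0.0000) (cross=-12.075)
ex = (C−B)/|BC| = (0.6561,-0.7547); ey = (0.7547,0.6561)
P = B + -3.12·ex + -1.22·ey = (-5.5919,4.5731)

-5.59 4.57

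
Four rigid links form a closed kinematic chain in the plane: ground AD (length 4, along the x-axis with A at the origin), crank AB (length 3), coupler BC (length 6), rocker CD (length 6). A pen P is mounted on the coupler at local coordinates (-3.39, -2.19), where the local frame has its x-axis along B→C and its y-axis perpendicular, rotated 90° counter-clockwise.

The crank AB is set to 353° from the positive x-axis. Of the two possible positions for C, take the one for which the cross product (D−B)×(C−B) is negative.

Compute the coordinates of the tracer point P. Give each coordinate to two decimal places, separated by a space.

A=(0,0), D=(4.00,0)
B = A + 3.00·(cos353°, sin353°) = (2.9776, -0.3656)
|BD| = 1.0858
circle(B,6.00) ∩ circle(D,6.00): a=0.5429, h=5.9754
  candidates: C₊=(1.4767,5.4436) cross=6.488; C₋=(5.5009,-5.8092) cross=-6.488
  mode - wants cross < 0 → take C=(5.5009,-5.8092) (cross=-6.488)
ex = (C−B)/|BC| = (0.4205,-0.9073); ey = (0.9073,0.4205)
P = B + -3.39·ex + -2.19·ey = (-0.4349,1.7891)

-0.43 1.79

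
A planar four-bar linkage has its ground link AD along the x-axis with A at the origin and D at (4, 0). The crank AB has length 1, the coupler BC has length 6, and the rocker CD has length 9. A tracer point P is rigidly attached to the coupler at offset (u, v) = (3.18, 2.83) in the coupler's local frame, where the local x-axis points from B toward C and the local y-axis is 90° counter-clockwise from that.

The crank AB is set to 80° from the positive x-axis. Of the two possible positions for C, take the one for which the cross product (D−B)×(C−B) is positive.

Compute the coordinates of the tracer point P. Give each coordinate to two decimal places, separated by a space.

A=(0,0), D=(4.00,0)
B = A + 1.00·(cos80°, sin80°) = (0.1736, 0.9848)
|BD| = 3.9511
circle(B,6.00) ∩ circle(D,9.00): a=-3.7192, h=4.7083
  candidates: C₊=(-2.2546,6.4715) cross=18.603; C₋=(-4.6017,-2.6479) cross=-18.603
  mode + wants cross > 0 → take C=(-2.2546,6.4715) (cross=18.603)
ex = (C−B)/|BC| = (-0.4047,0.9144); ey = (-0.9144,-0.4047)
P = B + 3.18·ex + 2.83·ey = (-3.7012,2.7474)

-3.70 2.75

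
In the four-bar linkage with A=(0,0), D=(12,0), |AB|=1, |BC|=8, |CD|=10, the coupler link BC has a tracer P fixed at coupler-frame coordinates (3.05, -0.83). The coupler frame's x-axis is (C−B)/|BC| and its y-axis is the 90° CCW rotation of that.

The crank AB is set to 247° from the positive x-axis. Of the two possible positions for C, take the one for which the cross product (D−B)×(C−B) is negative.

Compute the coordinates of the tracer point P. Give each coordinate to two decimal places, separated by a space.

A=(0,0), D=(12.00,0)
B = A + 1.00·(cos247°, sin247°) = (-0.3907, -0.9205)
|BD| = 12.4249
circle(B,8.00) ∩ circle(D,10.00): a=4.7637, h=6.4270
  candidates: C₊=(3.8838,5.8418) cross=79.855; C₋=(4.8361,-6.9770) cross=-79.855
  mode - wants cross < 0 → take C=(4.8361,-6.9770) (cross=-79.855)
ex = (C−B)/|BC| = (0.6533,-0.7571); ey = (0.7571,0.6533)
P = B + 3.05·ex + -0.83·ey = (0.9736,-3.7718)

0.97 -3.77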